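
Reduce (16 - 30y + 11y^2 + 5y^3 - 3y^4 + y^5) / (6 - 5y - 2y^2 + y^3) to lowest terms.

(-8 + 11y - 4y^2 + y^3)/(-3 + y)

Euclidean algorithm in ℚ[y]:
  y^5 - 3y^4 + 5y^3 + 11y^2 - 30y + 16 = (y^2 - y + 8)(y^3 - 2y^2 - 5y + 6) + (16y^2 + 16y - 32)
  y^3 - 2y^2 - 5y + 6 = ((1/16)y - 3/16)(16y^2 + 16y - 32) + (0)
Last nonzero remainder: 16y^2 + 16y - 32. Dividing through by 16 gives the monic gcd y^2 + y - 2.
Cancel y^2 + y - 2 from numerator and denominator to get the reduced form.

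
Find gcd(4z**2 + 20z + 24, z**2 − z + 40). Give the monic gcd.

Repeated division with remainder:
  4z**2 + 20z + 24 = (4)(z**2 − z + 40) + (24z − 136)
  z**2 − z + 40 = ((1/24)z + 7/36)(24z − 136) + (598/9)
  24z − 136 = ((108/299)z − 612/299)(598/9) + (0)
The last nonzero remainder is the constant 598/9, so the polynomials are coprime and gcd = 1.

1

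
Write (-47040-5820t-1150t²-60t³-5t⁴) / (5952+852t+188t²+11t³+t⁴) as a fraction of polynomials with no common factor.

(-490-30t-5t²)/(62+5t+t²)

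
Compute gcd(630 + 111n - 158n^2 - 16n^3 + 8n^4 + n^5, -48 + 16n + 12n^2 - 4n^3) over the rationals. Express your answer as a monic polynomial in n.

Repeated division with remainder:
  n^5 + 8n^4 - 16n^3 - 158n^2 + 111n + 630 = (-(1/4)n^2 - (11/4)n - 21/4)(-4n^3 + 12n^2 + 16n - 48) + (-63n^2 + 63n + 378)
  -4n^3 + 12n^2 + 16n - 48 = ((4/63)n - 8/63)(-63n^2 + 63n + 378) + (0)
Last nonzero remainder: -63n^2 + 63n + 378. Dividing through by -63 gives the monic gcd n^2 - n - 6.

-6 - n + n^2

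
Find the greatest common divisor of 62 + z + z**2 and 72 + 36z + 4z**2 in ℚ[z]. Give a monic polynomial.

Apply the Euclidean algorithm:
  z**2 + z + 62 = (1/4)(4z**2 + 36z + 72) + (-8z + 44)
  4z**2 + 36z + 72 = (-(1/2)z - 29/4)(-8z + 44) + (391)
  -8z + 44 = (-(8/391)z + 44/391)(391) + (0)
The last nonzero remainder is the constant 391, so the polynomials are coprime and gcd = 1.

1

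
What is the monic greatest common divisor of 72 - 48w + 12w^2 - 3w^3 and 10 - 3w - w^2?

-2 + w

Euclidean algorithm in ℚ[w]:
  -3w^3 + 12w^2 - 48w + 72 = (3w - 21)(-w^2 - 3w + 10) + (-141w + 282)
  -w^2 - 3w + 10 = ((1/141)w + 5/141)(-141w + 282) + (0)
Last nonzero remainder: -141w + 282. Dividing through by -141 gives the monic gcd w - 2.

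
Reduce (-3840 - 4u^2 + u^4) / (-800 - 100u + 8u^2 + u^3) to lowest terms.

(-480 + 60u - 8u^2 + u^3)/(-100 + u^2)

By polynomial division,
  u^4 - 4u^2 - 3840 = (u - 8)(u^3 + 8u^2 - 100u - 800) + (160u^2 - 10240)
  u^3 + 8u^2 - 100u - 800 = ((1/160)u + 1/20)(160u^2 - 10240) + (-36u - 288)
  160u^2 - 10240 = (-(40/9)u + 320/9)(-36u - 288) + (0)
Last nonzero remainder: -36u - 288. Dividing through by -36 gives the monic gcd u + 8.
Cancel u + 8 from numerator and denominator to get the reduced form.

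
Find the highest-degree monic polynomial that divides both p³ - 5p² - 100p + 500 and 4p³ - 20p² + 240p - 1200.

Apply the Euclidean algorithm:
  p³ - 5p² - 100p + 500 = (1/4)(4p³ - 20p² + 240p - 1200) + (-160p + 800)
  4p³ - 20p² + 240p - 1200 = (-(1/40)p² - 3/2)(-160p + 800) + (0)
Last nonzero remainder: -160p + 800. Dividing through by -160 gives the monic gcd p - 5.

p - 5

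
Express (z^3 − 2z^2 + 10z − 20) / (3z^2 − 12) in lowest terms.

Repeated division with remainder:
  z^3 − 2z^2 + 10z − 20 = ((1/3)z − 2/3)(3z^2 − 12) + (14z − 28)
  3z^2 − 12 = ((3/14)z + 3/7)(14z − 28) + (0)
Last nonzero remainder: 14z − 28. Dividing through by 14 gives the monic gcd z − 2.
Cancel z − 2 from numerator and denominator to get the reduced form.

(z^2 + 10)/(3z + 6)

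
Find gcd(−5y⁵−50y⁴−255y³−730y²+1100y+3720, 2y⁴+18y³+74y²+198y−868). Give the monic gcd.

y³+2y²+23y−62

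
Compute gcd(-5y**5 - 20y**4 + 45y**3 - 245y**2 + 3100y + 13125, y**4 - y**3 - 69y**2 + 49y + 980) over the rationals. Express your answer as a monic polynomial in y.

Apply the Euclidean algorithm:
  -5y**5 - 20y**4 + 45y**3 - 245y**2 + 3100y + 13125 = (-5y - 25)(y**4 - y**3 - 69y**2 + 49y + 980) + (-325y**3 - 1725y**2 + 9225y + 37625)
  y**4 - y**3 - 69y**2 + 49y + 980 = (-(1/325)y + 82/4225)(-325y**3 - 1725y**2 + 9225y + 37625) + (-(1206/169)y**2 - (2412/169)y + 42210/169)
  -325y**3 - 1725y**2 + 9225y + 37625 = ((54925/1206)y + 181675/1206)(-(1206/169)y**2 - (2412/169)y + 42210/169) + (0)
Last nonzero remainder: -(1206/169)y**2 - (2412/169)y + 42210/169. Dividing through by -1206/169 gives the monic gcd y**2 + 2y - 35.

y**2 + 2y - 35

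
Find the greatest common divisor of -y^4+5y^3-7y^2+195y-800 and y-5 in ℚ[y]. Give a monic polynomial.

y-5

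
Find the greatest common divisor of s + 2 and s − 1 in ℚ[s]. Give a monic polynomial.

Repeated division with remainder:
  s + 2 = (s − 1) + (3)
  s − 1 = ((1/3)s − 1/3)(3) + (0)
The last nonzero remainder is the constant 3, so the polynomials are coprime and gcd = 1.

1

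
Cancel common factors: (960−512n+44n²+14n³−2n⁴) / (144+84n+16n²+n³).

(160−112n+26n²−2n³)/(24+10n+n²)

Repeated division with remainder:
  −2n⁴+14n³+44n²−512n+960 = (−2n+46)(n³+16n²+84n+144) + (−524n²−4088n−5664)
  n³+16n²+84n+144 = (−(1/524)n−537/34322)(−524n²−4088n−5664) + ((158400/17161)n+950400/17161)
  −524n²−4088n−5664 = (−(2248091/39600)n−1012499/9900)((158400/17161)n+950400/17161) + (0)
Last nonzero remainder: (158400/17161)n+950400/17161. Dividing through by 158400/17161 gives the monic gcd n+6.
Cancel n+6 from numerator and denominator to get the reduced form.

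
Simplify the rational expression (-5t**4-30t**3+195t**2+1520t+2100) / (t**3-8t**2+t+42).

(-5t**2-55t-150)/(t-3)

By polynomial division,
  -5t**4-30t**3+195t**2+1520t+2100 = (-5t-70)(t**3-8t**2+t+42) + (-360t**2+1800t+5040)
  t**3-8t**2+t+42 = (-(1/360)t+1/120)(-360t**2+1800t+5040) + (0)
Last nonzero remainder: -360t**2+1800t+5040. Dividing through by -360 gives the monic gcd t**2-5t-14.
Cancel t**2-5t-14 from numerator and denominator to get the reduced form.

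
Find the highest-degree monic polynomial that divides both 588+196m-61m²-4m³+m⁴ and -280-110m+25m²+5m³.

Apply the Euclidean algorithm:
  m⁴-4m³-61m²+196m+588 = ((1/5)m-9/5)(5m³+25m²-110m-280) + (6m²+54m+84)
  5m³+25m²-110m-280 = ((5/6)m-10/3)(6m²+54m+84) + (0)
Last nonzero remainder: 6m²+54m+84. Dividing through by 6 gives the monic gcd m²+9m+14.

14+9m+m²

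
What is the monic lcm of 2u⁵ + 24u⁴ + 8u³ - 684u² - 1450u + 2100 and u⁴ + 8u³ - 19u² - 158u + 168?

u⁶ + 8u⁵ - 44u⁴ - 358u³ + 643u² + 3950u - 4200

Euclidean algorithm in ℚ[u]:
  2u⁵ + 24u⁴ + 8u³ - 684u² - 1450u + 2100 = (2u + 8)(u⁴ + 8u³ - 19u² - 158u + 168) + (-18u³ - 216u² - 522u + 756)
  u⁴ + 8u³ - 19u² - 158u + 168 = (-(1/18)u + 2/9)(-18u³ - 216u² - 522u + 756) + (0)
Last nonzero remainder: -18u³ - 216u² - 522u + 756. Dividing through by -18 gives the monic gcd u³ + 12u² + 29u - 42.
Then lcm(f, g) = f·g / gcd(f, g); expanding and making the result monic gives the answer.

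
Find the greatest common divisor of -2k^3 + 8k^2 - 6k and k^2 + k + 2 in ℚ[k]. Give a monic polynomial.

Repeated division with remainder:
  -2k^3 + 8k^2 - 6k = (-2k + 10)(k^2 + k + 2) + (-12k - 20)
  k^2 + k + 2 = (-(1/12)k + 1/18)(-12k - 20) + (28/9)
  -12k - 20 = (-(27/7)k - 45/7)(28/9) + (0)
The last nonzero remainder is the constant 28/9, so the polynomials are coprime and gcd = 1.

1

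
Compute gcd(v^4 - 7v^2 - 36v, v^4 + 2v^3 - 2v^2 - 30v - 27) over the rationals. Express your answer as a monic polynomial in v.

v^2 + 4v + 9

Apply the Euclidean algorithm:
  v^4 - 7v^2 - 36v = (v^4 + 2v^3 - 2v^2 - 30v - 27) + (-2v^3 - 5v^2 - 6v + 27)
  v^4 + 2v^3 - 2v^2 - 30v - 27 = (-(1/2)v + 1/4)(-2v^3 - 5v^2 - 6v + 27) + (-(15/4)v^2 - 15v - 135/4)
  -2v^3 - 5v^2 - 6v + 27 = ((8/15)v - 4/5)(-(15/4)v^2 - 15v - 135/4) + (0)
Last nonzero remainder: -(15/4)v^2 - 15v - 135/4. Dividing through by -15/4 gives the monic gcd v^2 + 4v + 9.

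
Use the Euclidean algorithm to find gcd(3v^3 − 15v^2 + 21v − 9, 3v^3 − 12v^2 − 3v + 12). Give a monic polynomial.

v − 1

Repeated division with remainder:
  3v^3 − 15v^2 + 21v − 9 = (3v^3 − 12v^2 − 3v + 12) + (−3v^2 + 24v − 21)
  3v^3 − 12v^2 − 3v + 12 = (−v − 4)(−3v^2 + 24v − 21) + (72v − 72)
  −3v^2 + 24v − 21 = (−(1/24)v + 7/24)(72v − 72) + (0)
Last nonzero remainder: 72v − 72. Dividing through by 72 gives the monic gcd v − 1.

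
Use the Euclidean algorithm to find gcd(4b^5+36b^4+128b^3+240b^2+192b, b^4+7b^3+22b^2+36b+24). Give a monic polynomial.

Euclidean algorithm in ℚ[b]:
  4b^5+36b^4+128b^3+240b^2+192b = (4b+8)(b^4+7b^3+22b^2+36b+24) + (-16b^3-80b^2-192b-192)
  b^4+7b^3+22b^2+36b+24 = (-(1/16)b-1/8)(-16b^3-80b^2-192b-192) + (0)
Last nonzero remainder: -16b^3-80b^2-192b-192. Dividing through by -16 gives the monic gcd b^3+5b^2+12b+12.

b^3+5b^2+12b+12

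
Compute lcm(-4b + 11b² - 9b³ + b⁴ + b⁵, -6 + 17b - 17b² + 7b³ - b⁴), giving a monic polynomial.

-24b + 86b² - 113b³ + 62b⁴ - 8b⁵ - 4b⁶ + b⁷

Euclidean algorithm in ℚ[b]:
  b⁵ + b⁴ - 9b³ + 11b² - 4b = (-b - 8)(-b⁴ + 7b³ - 17b² + 17b - 6) + (30b³ - 108b² + 126b - 48)
  -b⁴ + 7b³ - 17b² + 17b - 6 = (-(1/30)b + 17/150)(30b³ - 108b² + 126b - 48) + (-(14/25)b² + (28/25)b - 14/25)
  30b³ - 108b² + 126b - 48 = (-(375/7)b + 600/7)(-(14/25)b² + (28/25)b - 14/25) + (0)
Last nonzero remainder: -(14/25)b² + (28/25)b - 14/25. Dividing through by -14/25 gives the monic gcd b² - 2b + 1.
Then lcm(f, g) = f·g / gcd(f, g); expanding and making the result monic gives the answer.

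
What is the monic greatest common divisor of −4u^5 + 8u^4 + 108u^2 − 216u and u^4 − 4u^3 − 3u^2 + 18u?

u^2 − 3u

By polynomial division,
  −4u^5 + 8u^4 + 108u^2 − 216u = (−4u − 8)(u^4 − 4u^3 − 3u^2 + 18u) + (−44u^3 + 156u^2 − 72u)
  u^4 − 4u^3 − 3u^2 + 18u = (−(1/44)u + 5/484)(−44u^3 + 156u^2 − 72u) + (−(756/121)u^2 + (2268/121)u)
  −44u^3 + 156u^2 − 72u = ((1331/189)u − 242/63)(−(756/121)u^2 + (2268/121)u) + (0)
Last nonzero remainder: −(756/121)u^2 + (2268/121)u. Dividing through by −756/121 gives the monic gcd u^2 − 3u.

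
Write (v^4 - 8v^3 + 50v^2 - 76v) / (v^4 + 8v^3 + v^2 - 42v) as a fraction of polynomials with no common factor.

(v^2 - 6v + 38)/(v^2 + 10v + 21)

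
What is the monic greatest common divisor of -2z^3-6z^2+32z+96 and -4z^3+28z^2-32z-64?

z-4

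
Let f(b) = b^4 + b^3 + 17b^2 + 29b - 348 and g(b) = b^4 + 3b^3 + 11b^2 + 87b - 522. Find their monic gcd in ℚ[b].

b^3 - 3b^2 + 29b - 87

By polynomial division,
  b^4 + b^3 + 17b^2 + 29b - 348 = (b^4 + 3b^3 + 11b^2 + 87b - 522) + (-2b^3 + 6b^2 - 58b + 174)
  b^4 + 3b^3 + 11b^2 + 87b - 522 = (-(1/2)b - 3)(-2b^3 + 6b^2 - 58b + 174) + (0)
Last nonzero remainder: -2b^3 + 6b^2 - 58b + 174. Dividing through by -2 gives the monic gcd b^3 - 3b^2 + 29b - 87.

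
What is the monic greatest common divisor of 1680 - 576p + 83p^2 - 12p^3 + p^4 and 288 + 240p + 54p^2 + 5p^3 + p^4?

48 + p^2

By polynomial division,
  p^4 - 12p^3 + 83p^2 - 576p + 1680 = (p^4 + 5p^3 + 54p^2 + 240p + 288) + (-17p^3 + 29p^2 - 816p + 1392)
  p^4 + 5p^3 + 54p^2 + 240p + 288 = (-(1/17)p - 114/289)(-17p^3 + 29p^2 - 816p + 1392) + ((5040/289)p^2 + 241920/289)
  -17p^3 + 29p^2 - 816p + 1392 = (-(4913/5040)p + 8381/5040)((5040/289)p^2 + 241920/289) + (0)
Last nonzero remainder: (5040/289)p^2 + 241920/289. Dividing through by 5040/289 gives the monic gcd p^2 + 48.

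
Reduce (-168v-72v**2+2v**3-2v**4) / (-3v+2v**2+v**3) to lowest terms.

By polynomial division,
  -2v**4+2v**3-72v**2-168v = (-2v+6)(v**3+2v**2-3v) + (-90v**2-150v)
  v**3+2v**2-3v = (-(1/90)v-1/270)(-90v**2-150v) + (-(32/9)v)
  -90v**2-150v = ((405/16)v+675/16)(-(32/9)v) + (0)
Last nonzero remainder: -(32/9)v. Dividing through by -32/9 gives the monic gcd v.
Cancel v from numerator and denominator to get the reduced form.

(-168-72v+2v**2-2v**3)/(-3+2v+v**2)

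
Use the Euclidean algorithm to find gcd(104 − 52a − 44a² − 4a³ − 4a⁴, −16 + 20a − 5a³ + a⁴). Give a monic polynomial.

−2 + a + a²

Euclidean algorithm in ℚ[a]:
  −4a⁴ − 4a³ − 44a² − 52a + 104 = (−4)(a⁴ − 5a³ + 20a − 16) + (−24a³ − 44a² + 28a + 40)
  a⁴ − 5a³ + 20a − 16 = (−(1/24)a + 41/144)(−24a³ − 44a² + 28a + 40) + ((493/36)a² + (493/36)a − 493/18)
  −24a³ − 44a² + 28a + 40 = (−(864/493)a − 720/493)((493/36)a² + (493/36)a − 493/18) + (0)
Last nonzero remainder: (493/36)a² + (493/36)a − 493/18. Dividing through by 493/36 gives the monic gcd a² + a − 2.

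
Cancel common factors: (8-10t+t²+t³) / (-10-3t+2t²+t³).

(-4+3t+t²)/(5+4t+t²)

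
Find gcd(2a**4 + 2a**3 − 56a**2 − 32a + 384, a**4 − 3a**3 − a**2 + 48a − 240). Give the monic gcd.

Repeated division with remainder:
  2a**4 + 2a**3 − 56a**2 − 32a + 384 = (2)(a**4 − 3a**3 − a**2 + 48a − 240) + (8a**3 − 54a**2 − 128a + 864)
  a**4 − 3a**3 − a**2 + 48a − 240 = ((1/8)a + 15/32)(8a**3 − 54a**2 − 128a + 864) + ((645/16)a**2 − 645)
  8a**3 − 54a**2 − 128a + 864 = ((128/645)a − 288/215)((645/16)a**2 − 645) + (0)
Last nonzero remainder: (645/16)a**2 − 645. Dividing through by 645/16 gives the monic gcd a**2 − 16.

a**2 − 16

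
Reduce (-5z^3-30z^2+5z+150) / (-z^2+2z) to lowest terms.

Repeated division with remainder:
  -5z^3-30z^2+5z+150 = (5z+40)(-z^2+2z) + (-75z+150)
  -z^2+2z = ((1/75)z)(-75z+150) + (0)
Last nonzero remainder: -75z+150. Dividing through by -75 gives the monic gcd z-2.
Cancel z-2 from numerator and denominator to get the reduced form.

(5z^2+40z+75)/(z)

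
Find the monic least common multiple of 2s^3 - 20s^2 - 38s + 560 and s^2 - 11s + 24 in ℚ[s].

By polynomial division,
  2s^3 - 20s^2 - 38s + 560 = (2s + 2)(s^2 - 11s + 24) + (-64s + 512)
  s^2 - 11s + 24 = (-(1/64)s + 3/64)(-64s + 512) + (0)
Last nonzero remainder: -64s + 512. Dividing through by -64 gives the monic gcd s - 8.
Then lcm(f, g) = f·g / gcd(f, g); expanding and making the result monic gives the answer.

s^4 - 13s^3 + 11s^2 + 337s - 840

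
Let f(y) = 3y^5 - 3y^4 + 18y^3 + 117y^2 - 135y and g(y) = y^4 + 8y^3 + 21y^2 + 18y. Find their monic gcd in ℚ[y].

y^2 + 3y

Euclidean algorithm in ℚ[y]:
  3y^5 - 3y^4 + 18y^3 + 117y^2 - 135y = (3y - 27)(y^4 + 8y^3 + 21y^2 + 18y) + (171y^3 + 630y^2 + 351y)
  y^4 + 8y^3 + 21y^2 + 18y = ((1/171)y + 82/3249)(171y^3 + 630y^2 + 351y) + ((1100/361)y^2 + (3300/361)y)
  171y^3 + 630y^2 + 351y = ((61731/1100)y + 42237/1100)((1100/361)y^2 + (3300/361)y) + (0)
Last nonzero remainder: (1100/361)y^2 + (3300/361)y. Dividing through by 1100/361 gives the monic gcd y^2 + 3y.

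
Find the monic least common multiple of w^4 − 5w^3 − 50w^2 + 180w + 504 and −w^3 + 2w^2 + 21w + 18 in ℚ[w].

w^6 − w^5 − 67w^4 − 35w^3 + 1074w^2 + 2556w + 1512

By polynomial division,
  w^4 − 5w^3 − 50w^2 + 180w + 504 = (−w + 3)(−w^3 + 2w^2 + 21w + 18) + (−35w^2 + 135w + 450)
  −w^3 + 2w^2 + 21w + 18 = ((1/35)w + 13/245)(−35w^2 + 135w + 450) + ((48/49)w − 288/49)
  −35w^2 + 135w + 450 = (−(1715/48)w − 1225/16)((48/49)w − 288/49) + (0)
Last nonzero remainder: (48/49)w − 288/49. Dividing through by 48/49 gives the monic gcd w − 6.
Then lcm(f, g) = f·g / gcd(f, g); expanding and making the result monic gives the answer.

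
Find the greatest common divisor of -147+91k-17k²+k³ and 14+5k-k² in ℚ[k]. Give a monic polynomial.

-7+k

By polynomial division,
  k³-17k²+91k-147 = (-k+12)(-k²+5k+14) + (45k-315)
  -k²+5k+14 = (-(1/45)k-2/45)(45k-315) + (0)
Last nonzero remainder: 45k-315. Dividing through by 45 gives the monic gcd k-7.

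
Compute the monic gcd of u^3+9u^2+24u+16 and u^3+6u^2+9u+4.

u^2+5u+4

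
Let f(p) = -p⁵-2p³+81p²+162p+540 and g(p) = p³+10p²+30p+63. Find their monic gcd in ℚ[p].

By polynomial division,
  -p⁵-2p³+81p²+162p+540 = (-p²+10p-72)(p³+10p²+30p+63) + (564p²+1692p+5076)
  p³+10p²+30p+63 = ((1/564)p+7/564)(564p²+1692p+5076) + (0)
Last nonzero remainder: 564p²+1692p+5076. Dividing through by 564 gives the monic gcd p²+3p+9.

p²+3p+9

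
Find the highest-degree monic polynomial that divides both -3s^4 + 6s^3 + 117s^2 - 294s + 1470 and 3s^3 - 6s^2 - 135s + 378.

s + 7

Apply the Euclidean algorithm:
  -3s^4 + 6s^3 + 117s^2 - 294s + 1470 = (-s)(3s^3 - 6s^2 - 135s + 378) + (-18s^2 + 84s + 1470)
  3s^3 - 6s^2 - 135s + 378 = (-(1/6)s - 4/9)(-18s^2 + 84s + 1470) + ((442/3)s + 3094/3)
  -18s^2 + 84s + 1470 = (-(27/221)s + 315/221)((442/3)s + 3094/3) + (0)
Last nonzero remainder: (442/3)s + 3094/3. Dividing through by 442/3 gives the monic gcd s + 7.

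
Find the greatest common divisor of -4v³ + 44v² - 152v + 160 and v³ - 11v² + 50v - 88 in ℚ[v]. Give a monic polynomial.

v - 4

Euclidean algorithm in ℚ[v]:
  -4v³ + 44v² - 152v + 160 = (-4)(v³ - 11v² + 50v - 88) + (48v - 192)
  v³ - 11v² + 50v - 88 = ((1/48)v² - (7/48)v + 11/24)(48v - 192) + (0)
Last nonzero remainder: 48v - 192. Dividing through by 48 gives the monic gcd v - 4.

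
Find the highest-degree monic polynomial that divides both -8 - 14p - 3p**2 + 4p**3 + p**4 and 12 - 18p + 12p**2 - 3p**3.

-2 + p

Repeated division with remainder:
  p**4 + 4p**3 - 3p**2 - 14p - 8 = (-(1/3)p - 8/3)(-3p**3 + 12p**2 - 18p + 12) + (23p**2 - 58p + 24)
  -3p**3 + 12p**2 - 18p + 12 = (-(3/23)p + 102/529)(23p**2 - 58p + 24) + (-(1950/529)p + 3900/529)
  23p**2 - 58p + 24 = (-(12167/1950)p + 1058/325)(-(1950/529)p + 3900/529) + (0)
Last nonzero remainder: -(1950/529)p + 3900/529. Dividing through by -1950/529 gives the monic gcd p - 2.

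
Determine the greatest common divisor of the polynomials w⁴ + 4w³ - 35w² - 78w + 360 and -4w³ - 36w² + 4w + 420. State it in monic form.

Repeated division with remainder:
  w⁴ + 4w³ - 35w² - 78w + 360 = (-(1/4)w + 5/4)(-4w³ - 36w² + 4w + 420) + (11w² + 22w - 165)
  -4w³ - 36w² + 4w + 420 = (-(4/11)w - 28/11)(11w² + 22w - 165) + (0)
Last nonzero remainder: 11w² + 22w - 165. Dividing through by 11 gives the monic gcd w² + 2w - 15.

w² + 2w - 15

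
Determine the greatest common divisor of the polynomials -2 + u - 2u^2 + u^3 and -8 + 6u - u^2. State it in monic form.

-2 + u

By polynomial division,
  u^3 - 2u^2 + u - 2 = (-u - 4)(-u^2 + 6u - 8) + (17u - 34)
  -u^2 + 6u - 8 = (-(1/17)u + 4/17)(17u - 34) + (0)
Last nonzero remainder: 17u - 34. Dividing through by 17 gives the monic gcd u - 2.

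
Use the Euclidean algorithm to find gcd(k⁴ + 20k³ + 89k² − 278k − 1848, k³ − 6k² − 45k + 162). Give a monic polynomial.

k + 6

Euclidean algorithm in ℚ[k]:
  k⁴ + 20k³ + 89k² − 278k − 1848 = (k + 26)(k³ − 6k² − 45k + 162) + (290k² + 730k − 6060)
  k³ − 6k² − 45k + 162 = ((1/290)k − 247/8410)(290k² + 730k − 6060) + (−(2240/841)k − 13440/841)
  290k² + 730k − 6060 = (−(24389/224)k + 84941/224)(−(2240/841)k − 13440/841) + (0)
Last nonzero remainder: −(2240/841)k − 13440/841. Dividing through by −2240/841 gives the monic gcd k + 6.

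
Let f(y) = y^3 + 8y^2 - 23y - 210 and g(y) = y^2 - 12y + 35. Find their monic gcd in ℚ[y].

By polynomial division,
  y^3 + 8y^2 - 23y - 210 = (y + 20)(y^2 - 12y + 35) + (182y - 910)
  y^2 - 12y + 35 = ((1/182)y - 1/26)(182y - 910) + (0)
Last nonzero remainder: 182y - 910. Dividing through by 182 gives the monic gcd y - 5.

y - 5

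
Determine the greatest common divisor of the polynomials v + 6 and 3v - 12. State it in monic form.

Euclidean algorithm in ℚ[v]:
  v + 6 = (1/3)(3v - 12) + (10)
  3v - 12 = ((3/10)v - 6/5)(10) + (0)
The last nonzero remainder is the constant 10, so the polynomials are coprime and gcd = 1.

1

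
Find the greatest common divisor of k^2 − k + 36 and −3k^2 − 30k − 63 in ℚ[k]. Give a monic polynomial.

Euclidean algorithm in ℚ[k]:
  k^2 − k + 36 = (−1/3)(−3k^2 − 30k − 63) + (−11k + 15)
  −3k^2 − 30k − 63 = ((3/11)k + 375/121)(−11k + 15) + (−13248/121)
  −11k + 15 = ((1331/13248)k − 605/4416)(−13248/121) + (0)
The last nonzero remainder is the constant −13248/121, so the polynomials are coprime and gcd = 1.

1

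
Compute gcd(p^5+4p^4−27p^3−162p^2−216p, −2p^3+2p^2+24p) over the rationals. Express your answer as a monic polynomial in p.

By polynomial division,
  p^5+4p^4−27p^3−162p^2−216p = (−(1/2)p^2−(5/2)p+5)(−2p^3+2p^2+24p) + (−112p^2−336p)
  −2p^3+2p^2+24p = ((1/56)p−1/14)(−112p^2−336p) + (0)
Last nonzero remainder: −112p^2−336p. Dividing through by −112 gives the monic gcd p^2+3p.

p^2+3p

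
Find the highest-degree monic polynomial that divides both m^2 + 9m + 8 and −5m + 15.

1

By polynomial division,
  m^2 + 9m + 8 = (−(1/5)m − 12/5)(−5m + 15) + (44)
  −5m + 15 = (−(5/44)m + 15/44)(44) + (0)
The last nonzero remainder is the constant 44, so the polynomials are coprime and gcd = 1.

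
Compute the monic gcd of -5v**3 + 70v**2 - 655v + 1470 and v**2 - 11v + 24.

v - 3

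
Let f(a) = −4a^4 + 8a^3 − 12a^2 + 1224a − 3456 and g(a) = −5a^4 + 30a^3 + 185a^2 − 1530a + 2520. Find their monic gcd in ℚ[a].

a^2 − 9a + 18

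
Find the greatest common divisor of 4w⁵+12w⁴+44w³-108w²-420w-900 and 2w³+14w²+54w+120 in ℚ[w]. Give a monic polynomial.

Apply the Euclidean algorithm:
  4w⁵+12w⁴+44w³-108w²-420w-900 = (2w²-8w+24)(2w³+14w²+54w+120) + (-252w²-756w-3780)
  2w³+14w²+54w+120 = (-(1/126)w-2/63)(-252w²-756w-3780) + (0)
Last nonzero remainder: -252w²-756w-3780. Dividing through by -252 gives the monic gcd w²+3w+15.

w²+3w+15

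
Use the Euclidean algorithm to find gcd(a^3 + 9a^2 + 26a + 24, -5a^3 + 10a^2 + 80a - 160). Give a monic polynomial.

Apply the Euclidean algorithm:
  a^3 + 9a^2 + 26a + 24 = (-1/5)(-5a^3 + 10a^2 + 80a - 160) + (11a^2 + 42a - 8)
  -5a^3 + 10a^2 + 80a - 160 = (-(5/11)a + 320/121)(11a^2 + 42a - 8) + (-(4200/121)a - 16800/121)
  11a^2 + 42a - 8 = (-(1331/4200)a + 121/2100)(-(4200/121)a - 16800/121) + (0)
Last nonzero remainder: -(4200/121)a - 16800/121. Dividing through by -4200/121 gives the monic gcd a + 4.

a + 4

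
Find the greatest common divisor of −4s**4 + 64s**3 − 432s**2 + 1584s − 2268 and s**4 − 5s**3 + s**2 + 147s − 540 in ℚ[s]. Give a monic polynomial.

s**2 − 6s + 27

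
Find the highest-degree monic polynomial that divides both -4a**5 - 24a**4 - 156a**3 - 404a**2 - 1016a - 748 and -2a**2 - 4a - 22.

Repeated division with remainder:
  -4a**5 - 24a**4 - 156a**3 - 404a**2 - 1016a - 748 = (2a**3 + 8a**2 + 40a + 34)(-2a**2 - 4a - 22) + (0)
Last nonzero remainder: -2a**2 - 4a - 22. Dividing through by -2 gives the monic gcd a**2 + 2a + 11.

a**2 + 2a + 11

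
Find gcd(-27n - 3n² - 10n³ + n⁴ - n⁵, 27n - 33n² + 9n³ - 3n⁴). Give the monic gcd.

9n - 2n² + n³

Repeated division with remainder:
  -n⁵ + n⁴ - 10n³ - 3n² - 27n = ((1/3)n + 2/3)(-3n⁴ + 9n³ - 33n² + 27n) + (-5n³ + 10n² - 45n)
  -3n⁴ + 9n³ - 33n² + 27n = ((3/5)n - 3/5)(-5n³ + 10n² - 45n) + (0)
Last nonzero remainder: -5n³ + 10n² - 45n. Dividing through by -5 gives the monic gcd n³ - 2n² + 9n.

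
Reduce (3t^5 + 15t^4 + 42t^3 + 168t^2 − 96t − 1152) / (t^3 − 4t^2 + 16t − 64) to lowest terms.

Repeated division with remainder:
  3t^5 + 15t^4 + 42t^3 + 168t^2 − 96t − 1152 = (3t^2 + 27t + 102)(t^3 − 4t^2 + 16t − 64) + (336t^2 + 5376)
  t^3 − 4t^2 + 16t − 64 = ((1/336)t − 1/84)(336t^2 + 5376) + (0)
Last nonzero remainder: 336t^2 + 5376. Dividing through by 336 gives the monic gcd t^2 + 16.
Cancel t^2 + 16 from numerator and denominator to get the reduced form.

(3t^3 + 15t^2 − 6t − 72)/(t − 4)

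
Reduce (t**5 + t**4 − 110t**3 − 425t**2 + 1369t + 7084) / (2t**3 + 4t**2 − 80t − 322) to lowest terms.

Repeated division with remainder:
  t**5 + t**4 − 110t**3 − 425t**2 + 1369t + 7084 = ((1/2)t**2 − (1/2)t − 34)(2t**3 + 4t**2 − 80t − 322) + (−168t**2 − 1512t − 3864)
  2t**3 + 4t**2 − 80t − 322 = (−(1/84)t + 1/12)(−168t**2 − 1512t − 3864) + (0)
Last nonzero remainder: −168t**2 − 1512t − 3864. Dividing through by −168 gives the monic gcd t**2 + 9t + 23.
Cancel t**2 + 9t + 23 from numerator and denominator to get the reduced form.

(t**3 − 8t**2 − 61t + 308)/(2t − 14)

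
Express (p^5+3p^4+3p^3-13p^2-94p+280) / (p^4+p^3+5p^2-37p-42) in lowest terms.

(p^3-11p+20)/(p^2-2p-3)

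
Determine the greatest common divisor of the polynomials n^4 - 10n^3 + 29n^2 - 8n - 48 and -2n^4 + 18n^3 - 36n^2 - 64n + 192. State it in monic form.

n^3 - 11n^2 + 40n - 48

Repeated division with remainder:
  n^4 - 10n^3 + 29n^2 - 8n - 48 = (-1/2)(-2n^4 + 18n^3 - 36n^2 - 64n + 192) + (-n^3 + 11n^2 - 40n + 48)
  -2n^4 + 18n^3 - 36n^2 - 64n + 192 = (2n + 4)(-n^3 + 11n^2 - 40n + 48) + (0)
Last nonzero remainder: -n^3 + 11n^2 - 40n + 48. Dividing through by -1 gives the monic gcd n^3 - 11n^2 + 40n - 48.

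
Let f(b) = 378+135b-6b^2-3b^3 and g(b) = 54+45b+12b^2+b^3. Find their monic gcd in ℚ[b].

18+9b+b^2

Apply the Euclidean algorithm:
  -3b^3-6b^2+135b+378 = (-3)(b^3+12b^2+45b+54) + (30b^2+270b+540)
  b^3+12b^2+45b+54 = ((1/30)b+1/10)(30b^2+270b+540) + (0)
Last nonzero remainder: 30b^2+270b+540. Dividing through by 30 gives the monic gcd b^2+9b+18.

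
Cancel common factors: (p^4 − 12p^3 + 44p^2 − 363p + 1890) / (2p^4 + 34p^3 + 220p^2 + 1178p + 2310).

(p^2 − 15p + 54)/(2p^2 + 28p + 66)

Euclidean algorithm in ℚ[p]:
  p^4 − 12p^3 + 44p^2 − 363p + 1890 = (1/2)(2p^4 + 34p^3 + 220p^2 + 1178p + 2310) + (−29p^3 − 66p^2 − 952p + 735)
  2p^4 + 34p^3 + 220p^2 + 1178p + 2310 = (−(2/29)p − 854/841)(−29p^3 − 66p^2 − 952p + 735) + ((73440/841)p^2 + (220320/841)p + 2570400/841)
  −29p^3 − 66p^2 − 952p + 735 = (−(24389/73440)p + 5887/24480)((73440/841)p^2 + (220320/841)p + 2570400/841) + (0)
Last nonzero remainder: (73440/841)p^2 + (220320/841)p + 2570400/841. Dividing through by 73440/841 gives the monic gcd p^2 + 3p + 35.
Cancel p^2 + 3p + 35 from numerator and denominator to get the reduced form.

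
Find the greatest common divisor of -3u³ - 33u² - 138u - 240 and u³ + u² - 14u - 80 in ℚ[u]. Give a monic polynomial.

Repeated division with remainder:
  -3u³ - 33u² - 138u - 240 = (-3)(u³ + u² - 14u - 80) + (-30u² - 180u - 480)
  u³ + u² - 14u - 80 = (-(1/30)u + 1/6)(-30u² - 180u - 480) + (0)
Last nonzero remainder: -30u² - 180u - 480. Dividing through by -30 gives the monic gcd u² + 6u + 16.

u² + 6u + 16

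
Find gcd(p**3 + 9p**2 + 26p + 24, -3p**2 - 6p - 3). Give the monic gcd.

By polynomial division,
  p**3 + 9p**2 + 26p + 24 = (-(1/3)p - 7/3)(-3p**2 - 6p - 3) + (11p + 17)
  -3p**2 - 6p - 3 = (-(3/11)p - 15/121)(11p + 17) + (-108/121)
  11p + 17 = (-(1331/108)p - 2057/108)(-108/121) + (0)
The last nonzero remainder is the constant -108/121, so the polynomials are coprime and gcd = 1.

1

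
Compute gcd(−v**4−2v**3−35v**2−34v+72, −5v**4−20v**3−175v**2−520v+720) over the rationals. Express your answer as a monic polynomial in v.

By polynomial division,
  −v**4−2v**3−35v**2−34v+72 = (1/5)(−5v**4−20v**3−175v**2−520v+720) + (2v**3+70v−72)
  −5v**4−20v**3−175v**2−520v+720 = (−(5/2)v−10)(2v**3+70v−72) + (0)
Last nonzero remainder: 2v**3+70v−72. Dividing through by 2 gives the monic gcd v**3+35v−36.

v**3+35v−36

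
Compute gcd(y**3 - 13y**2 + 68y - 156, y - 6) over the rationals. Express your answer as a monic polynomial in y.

Euclidean algorithm in ℚ[y]:
  y**3 - 13y**2 + 68y - 156 = (y**2 - 7y + 26)(y - 6) + (0)
The last nonzero remainder y - 6 is already monic.

y - 6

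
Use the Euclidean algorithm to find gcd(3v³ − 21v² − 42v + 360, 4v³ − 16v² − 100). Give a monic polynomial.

Apply the Euclidean algorithm:
  3v³ − 21v² − 42v + 360 = (3/4)(4v³ − 16v² − 100) + (−9v² − 42v + 435)
  4v³ − 16v² − 100 = (−(4/9)v + 104/27)(−9v² − 42v + 435) + ((3196/9)v − 15980/9)
  −9v² − 42v + 435 = (−(81/3196)v − 783/3196)((3196/9)v − 15980/9) + (0)
Last nonzero remainder: (3196/9)v − 15980/9. Dividing through by 3196/9 gives the monic gcd v − 5.

v − 5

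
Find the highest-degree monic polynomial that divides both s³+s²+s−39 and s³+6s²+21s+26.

By polynomial division,
  s³+s²+s−39 = (s³+6s²+21s+26) + (−5s²−20s−65)
  s³+6s²+21s+26 = (−(1/5)s−2/5)(−5s²−20s−65) + (0)
Last nonzero remainder: −5s²−20s−65. Dividing through by −5 gives the monic gcd s²+4s+13.

s²+4s+13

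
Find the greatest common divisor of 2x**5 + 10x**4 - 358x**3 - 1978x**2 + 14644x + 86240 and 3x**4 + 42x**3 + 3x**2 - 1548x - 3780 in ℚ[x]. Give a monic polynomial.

x**2 + 17x + 70

Repeated division with remainder:
  2x**5 + 10x**4 - 358x**3 - 1978x**2 + 14644x + 86240 = ((2/3)x - 6)(3x**4 + 42x**3 + 3x**2 - 1548x - 3780) + (-108x**3 - 928x**2 + 7876x + 63560)
  3x**4 + 42x**3 + 3x**2 - 1548x - 3780 = (-(1/36)x - 73/486)(-108x**3 - 928x**2 + 7876x + 63560) + ((20020/243)x**2 + (340340/243)x + 1401400/243)
  -108x**3 - 928x**2 + 7876x + 63560 = (-(6561/5005)x + 55161/5005)((20020/243)x**2 + (340340/243)x + 1401400/243) + (0)
Last nonzero remainder: (20020/243)x**2 + (340340/243)x + 1401400/243. Dividing through by 20020/243 gives the monic gcd x**2 + 17x + 70.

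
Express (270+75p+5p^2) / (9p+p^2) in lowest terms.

By polynomial division,
  5p^2+75p+270 = (5)(p^2+9p) + (30p+270)
  p^2+9p = ((1/30)p)(30p+270) + (0)
Last nonzero remainder: 30p+270. Dividing through by 30 gives the monic gcd p+9.
Cancel p+9 from numerator and denominator to get the reduced form.

(30+5p)/(p)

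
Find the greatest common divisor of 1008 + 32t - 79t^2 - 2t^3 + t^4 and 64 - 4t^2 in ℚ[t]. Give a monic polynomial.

-16 + t^2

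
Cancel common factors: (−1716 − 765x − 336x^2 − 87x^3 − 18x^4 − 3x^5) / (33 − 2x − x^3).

(156 + 27x + 9x^2 + 3x^3)/(−3 + x)

By polynomial division,
  −3x^5 − 18x^4 − 87x^3 − 336x^2 − 765x − 1716 = (3x^2 + 18x + 81)(−x^3 − 2x + 33) + (−399x^2 − 1197x − 4389)
  −x^3 − 2x + 33 = ((1/399)x − 1/133)(−399x^2 − 1197x − 4389) + (0)
Last nonzero remainder: −399x^2 − 1197x − 4389. Dividing through by −399 gives the monic gcd x^2 + 3x + 11.
Cancel x^2 + 3x + 11 from numerator and denominator to get the reduced form.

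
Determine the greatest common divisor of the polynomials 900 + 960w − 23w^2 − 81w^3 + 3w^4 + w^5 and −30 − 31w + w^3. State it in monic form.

By polynomial division,
  w^5 + 3w^4 − 81w^3 − 23w^2 + 960w + 900 = (w^2 + 3w − 50)(w^3 − 31w − 30) + (100w^2 − 500w − 600)
  w^3 − 31w − 30 = ((1/100)w + 1/20)(100w^2 − 500w − 600) + (0)
Last nonzero remainder: 100w^2 − 500w − 600. Dividing through by 100 gives the monic gcd w^2 − 5w − 6.

−6 − 5w + w^2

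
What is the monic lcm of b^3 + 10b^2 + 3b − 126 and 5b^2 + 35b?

By polynomial division,
  b^3 + 10b^2 + 3b − 126 = ((1/5)b + 3/5)(5b^2 + 35b) + (−18b − 126)
  5b^2 + 35b = (−(5/18)b)(−18b − 126) + (0)
Last nonzero remainder: −18b − 126. Dividing through by −18 gives the monic gcd b + 7.
Then lcm(f, g) = f·g / gcd(f, g); expanding and making the result monic gives the answer.

b^4 + 10b^3 + 3b^2 − 126b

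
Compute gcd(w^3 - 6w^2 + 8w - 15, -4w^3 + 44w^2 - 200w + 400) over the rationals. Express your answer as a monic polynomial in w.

Euclidean algorithm in ℚ[w]:
  w^3 - 6w^2 + 8w - 15 = (-1/4)(-4w^3 + 44w^2 - 200w + 400) + (5w^2 - 42w + 85)
  -4w^3 + 44w^2 - 200w + 400 = (-(4/5)w + 52/25)(5w^2 - 42w + 85) + (-(1116/25)w + 1116/5)
  5w^2 - 42w + 85 = (-(125/1116)w + 425/1116)(-(1116/25)w + 1116/5) + (0)
Last nonzero remainder: -(1116/25)w + 1116/5. Dividing through by -1116/25 gives the monic gcd w - 5.

w - 5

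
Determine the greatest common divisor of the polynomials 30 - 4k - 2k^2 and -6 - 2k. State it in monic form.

Euclidean algorithm in ℚ[k]:
  -2k^2 - 4k + 30 = (k - 1)(-2k - 6) + (24)
  -2k - 6 = (-(1/12)k - 1/4)(24) + (0)
The last nonzero remainder is the constant 24, so the polynomials are coprime and gcd = 1.

1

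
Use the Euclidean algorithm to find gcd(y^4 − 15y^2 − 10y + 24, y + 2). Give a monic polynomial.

y + 2

Euclidean algorithm in ℚ[y]:
  y^4 − 15y^2 − 10y + 24 = (y^3 − 2y^2 − 11y + 12)(y + 2) + (0)
The last nonzero remainder y + 2 is already monic.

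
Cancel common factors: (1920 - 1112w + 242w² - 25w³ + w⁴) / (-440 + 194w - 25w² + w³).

Repeated division with remainder:
  w⁴ - 25w³ + 242w² - 1112w + 1920 = (w)(w³ - 25w² + 194w - 440) + (48w² - 672w + 1920)
  w³ - 25w² + 194w - 440 = ((1/48)w - 11/48)(48w² - 672w + 1920) + (0)
Last nonzero remainder: 48w² - 672w + 1920. Dividing through by 48 gives the monic gcd w² - 14w + 40.
Cancel w² - 14w + 40 from numerator and denominator to get the reduced form.

(48 - 11w + w²)/(-11 + w)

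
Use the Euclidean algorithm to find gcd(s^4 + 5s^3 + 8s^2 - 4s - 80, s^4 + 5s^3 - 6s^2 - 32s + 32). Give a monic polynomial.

Apply the Euclidean algorithm:
  s^4 + 5s^3 + 8s^2 - 4s - 80 = (s^4 + 5s^3 - 6s^2 - 32s + 32) + (14s^2 + 28s - 112)
  s^4 + 5s^3 - 6s^2 - 32s + 32 = ((1/14)s^2 + (3/14)s - 2/7)(14s^2 + 28s - 112) + (0)
Last nonzero remainder: 14s^2 + 28s - 112. Dividing through by 14 gives the monic gcd s^2 + 2s - 8.

s^2 + 2s - 8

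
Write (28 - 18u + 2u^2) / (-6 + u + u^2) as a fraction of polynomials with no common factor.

Apply the Euclidean algorithm:
  2u^2 - 18u + 28 = (2)(u^2 + u - 6) + (-20u + 40)
  u^2 + u - 6 = (-(1/20)u - 3/20)(-20u + 40) + (0)
Last nonzero remainder: -20u + 40. Dividing through by -20 gives the monic gcd u - 2.
Cancel u - 2 from numerator and denominator to get the reduced form.

(-14 + 2u)/(3 + u)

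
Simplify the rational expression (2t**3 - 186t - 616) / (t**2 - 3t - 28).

(2t**2 - 8t - 154)/(t - 7)

Euclidean algorithm in ℚ[t]:
  2t**3 - 186t - 616 = (2t + 6)(t**2 - 3t - 28) + (-112t - 448)
  t**2 - 3t - 28 = (-(1/112)t + 1/16)(-112t - 448) + (0)
Last nonzero remainder: -112t - 448. Dividing through by -112 gives the monic gcd t + 4.
Cancel t + 4 from numerator and denominator to get the reduced form.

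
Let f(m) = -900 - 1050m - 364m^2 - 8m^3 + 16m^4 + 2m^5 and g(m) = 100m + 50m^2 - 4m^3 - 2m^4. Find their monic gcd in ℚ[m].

-50 - 25m + 2m^2 + m^3

Euclidean algorithm in ℚ[m]:
  2m^5 + 16m^4 - 8m^3 - 364m^2 - 1050m - 900 = (-m - 6)(-2m^4 - 4m^3 + 50m^2 + 100m) + (18m^3 + 36m^2 - 450m - 900)
  -2m^4 - 4m^3 + 50m^2 + 100m = (-(1/9)m)(18m^3 + 36m^2 - 450m - 900) + (0)
Last nonzero remainder: 18m^3 + 36m^2 - 450m - 900. Dividing through by 18 gives the monic gcd m^3 + 2m^2 - 25m - 50.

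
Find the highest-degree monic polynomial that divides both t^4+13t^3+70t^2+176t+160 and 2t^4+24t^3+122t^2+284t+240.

Repeated division with remainder:
  t^4+13t^3+70t^2+176t+160 = (1/2)(2t^4+24t^3+122t^2+284t+240) + (t^3+9t^2+34t+40)
  2t^4+24t^3+122t^2+284t+240 = (2t+6)(t^3+9t^2+34t+40) + (0)
The last nonzero remainder t^3+9t^2+34t+40 is already monic.

t^3+9t^2+34t+40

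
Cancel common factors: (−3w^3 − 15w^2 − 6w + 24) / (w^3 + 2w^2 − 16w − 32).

Repeated division with remainder:
  −3w^3 − 15w^2 − 6w + 24 = (−3)(w^3 + 2w^2 − 16w − 32) + (−9w^2 − 54w − 72)
  w^3 + 2w^2 − 16w − 32 = (−(1/9)w + 4/9)(−9w^2 − 54w − 72) + (0)
Last nonzero remainder: −9w^2 − 54w − 72. Dividing through by −9 gives the monic gcd w^2 + 6w + 8.
Cancel w^2 + 6w + 8 from numerator and denominator to get the reduced form.

(−3w + 3)/(w − 4)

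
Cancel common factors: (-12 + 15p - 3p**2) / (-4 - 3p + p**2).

(3 - 3p)/(1 + p)

By polynomial division,
  -3p**2 + 15p - 12 = (-3)(p**2 - 3p - 4) + (6p - 24)
  p**2 - 3p - 4 = ((1/6)p + 1/6)(6p - 24) + (0)
Last nonzero remainder: 6p - 24. Dividing through by 6 gives the monic gcd p - 4.
Cancel p - 4 from numerator and denominator to get the reduced form.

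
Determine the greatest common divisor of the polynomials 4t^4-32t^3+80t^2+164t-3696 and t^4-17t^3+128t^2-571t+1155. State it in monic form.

t^3-12t^2+68t-231

Euclidean algorithm in ℚ[t]:
  4t^4-32t^3+80t^2+164t-3696 = (4)(t^4-17t^3+128t^2-571t+1155) + (36t^3-432t^2+2448t-8316)
  t^4-17t^3+128t^2-571t+1155 = ((1/36)t-5/36)(36t^3-432t^2+2448t-8316) + (0)
Last nonzero remainder: 36t^3-432t^2+2448t-8316. Dividing through by 36 gives the monic gcd t^3-12t^2+68t-231.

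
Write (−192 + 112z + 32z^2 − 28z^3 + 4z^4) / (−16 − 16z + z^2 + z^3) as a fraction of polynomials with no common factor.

(48 − 16z − 12z^2 + 4z^3)/(4 + 5z + z^2)

By polynomial division,
  4z^4 − 28z^3 + 32z^2 + 112z − 192 = (4z − 32)(z^3 + z^2 − 16z − 16) + (128z^2 − 336z − 704)
  z^3 + z^2 − 16z − 16 = ((1/128)z + 29/1024)(128z^2 − 336z − 704) + (−(63/64)z + 63/16)
  128z^2 − 336z − 704 = (−(8192/63)z − 11264/63)(−(63/64)z + 63/16) + (0)
Last nonzero remainder: −(63/64)z + 63/16. Dividing through by −63/64 gives the monic gcd z − 4.
Cancel z − 4 from numerator and denominator to get the reduced form.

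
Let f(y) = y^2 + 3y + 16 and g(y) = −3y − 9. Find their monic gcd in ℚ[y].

1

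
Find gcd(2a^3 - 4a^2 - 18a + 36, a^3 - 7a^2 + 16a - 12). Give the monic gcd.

a^2 - 5a + 6

Euclidean algorithm in ℚ[a]:
  2a^3 - 4a^2 - 18a + 36 = (2)(a^3 - 7a^2 + 16a - 12) + (10a^2 - 50a + 60)
  a^3 - 7a^2 + 16a - 12 = ((1/10)a - 1/5)(10a^2 - 50a + 60) + (0)
Last nonzero remainder: 10a^2 - 50a + 60. Dividing through by 10 gives the monic gcd a^2 - 5a + 6.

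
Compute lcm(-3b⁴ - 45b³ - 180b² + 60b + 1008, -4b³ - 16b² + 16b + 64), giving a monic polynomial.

Repeated division with remainder:
  -3b⁴ - 45b³ - 180b² + 60b + 1008 = ((3/4)b + 33/4)(-4b³ - 16b² + 16b + 64) + (-60b² - 120b + 480)
  -4b³ - 16b² + 16b + 64 = ((1/15)b + 2/15)(-60b² - 120b + 480) + (0)
Last nonzero remainder: -60b² - 120b + 480. Dividing through by -60 gives the monic gcd b² + 2b - 8.
Then lcm(f, g) = f·g / gcd(f, g); expanding and making the result monic gives the answer.

b⁵ + 17b⁴ + 90b³ + 100b² - 376b - 672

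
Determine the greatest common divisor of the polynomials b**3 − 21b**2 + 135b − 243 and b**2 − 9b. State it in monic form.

b − 9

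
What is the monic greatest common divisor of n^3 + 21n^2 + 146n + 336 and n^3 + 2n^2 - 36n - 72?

By polynomial division,
  n^3 + 21n^2 + 146n + 336 = (n^3 + 2n^2 - 36n - 72) + (19n^2 + 182n + 408)
  n^3 + 2n^2 - 36n - 72 = ((1/19)n - 144/361)(19n^2 + 182n + 408) + ((5460/361)n + 32760/361)
  19n^2 + 182n + 408 = ((6859/5460)n + 6137/1365)((5460/361)n + 32760/361) + (0)
Last nonzero remainder: (5460/361)n + 32760/361. Dividing through by 5460/361 gives the monic gcd n + 6.

n + 6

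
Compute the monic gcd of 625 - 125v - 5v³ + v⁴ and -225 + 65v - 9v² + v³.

-5 + v

Euclidean algorithm in ℚ[v]:
  v⁴ - 5v³ - 125v + 625 = (v + 4)(v³ - 9v² + 65v - 225) + (-29v² - 160v + 1525)
  v³ - 9v² + 65v - 225 = (-(1/29)v + 421/841)(-29v² - 160v + 1525) + ((166250/841)v - 831250/841)
  -29v² - 160v + 1525 = (-(24389/166250)v - 51301/33250)((166250/841)v - 831250/841) + (0)
Last nonzero remainder: (166250/841)v - 831250/841. Dividing through by 166250/841 gives the monic gcd v - 5.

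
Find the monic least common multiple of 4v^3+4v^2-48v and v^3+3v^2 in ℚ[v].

Euclidean algorithm in ℚ[v]:
  4v^3+4v^2-48v = (4)(v^3+3v^2) + (-8v^2-48v)
  v^3+3v^2 = (-(1/8)v+3/8)(-8v^2-48v) + (18v)
  -8v^2-48v = (-(4/9)v-8/3)(18v) + (0)
Last nonzero remainder: 18v. Dividing through by 18 gives the monic gcd v.
Then lcm(f, g) = f·g / gcd(f, g); expanding and making the result monic gives the answer.

v^5+4v^4-9v^3-36v^2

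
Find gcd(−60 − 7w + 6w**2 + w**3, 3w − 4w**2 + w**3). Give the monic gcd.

Euclidean algorithm in ℚ[w]:
  w**3 + 6w**2 − 7w − 60 = (w**3 − 4w**2 + 3w) + (10w**2 − 10w − 60)
  w**3 − 4w**2 + 3w = ((1/10)w − 3/10)(10w**2 − 10w − 60) + (6w − 18)
  10w**2 − 10w − 60 = ((5/3)w + 10/3)(6w − 18) + (0)
Last nonzero remainder: 6w − 18. Dividing through by 6 gives the monic gcd w − 3.

−3 + w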